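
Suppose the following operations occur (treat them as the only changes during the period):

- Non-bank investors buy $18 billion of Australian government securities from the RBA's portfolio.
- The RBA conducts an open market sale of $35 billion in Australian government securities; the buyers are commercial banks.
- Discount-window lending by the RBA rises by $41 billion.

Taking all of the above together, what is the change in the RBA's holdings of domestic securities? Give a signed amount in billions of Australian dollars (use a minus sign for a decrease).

Asset sale (to non-banks) $18 billion: securities removed from the RBA's portfolio → −$18B.
OMO sale (to banks) $35 billion: securities removed from the RBA's portfolio → −$35B.
Discount-window loan $41 billion: the RBA's securities portfolio is untouched → 0.
Net: −18 − 35 + 0 = -$53 billion.

-$53 billion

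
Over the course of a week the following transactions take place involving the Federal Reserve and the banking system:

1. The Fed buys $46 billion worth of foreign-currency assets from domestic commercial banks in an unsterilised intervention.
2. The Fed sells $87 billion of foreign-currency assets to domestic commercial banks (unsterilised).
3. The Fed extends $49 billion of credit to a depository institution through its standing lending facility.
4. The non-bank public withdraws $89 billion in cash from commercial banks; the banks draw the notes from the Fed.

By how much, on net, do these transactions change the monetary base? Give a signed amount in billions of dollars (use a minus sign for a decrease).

+$8 billion

FX purchase $46 billion: Fed balance sheet expands → +$46B.
FX sale $87 billion: Fed balance sheet contracts → −$87B.
Discount-window loan $49 billion: Fed balance sheet expands → +$49B.
Currency withdrawal $89 billion: just a shift between currency and reserves — both are base money → 0.
Net: 46 − 87 + 49 + 0 = +$8 billion.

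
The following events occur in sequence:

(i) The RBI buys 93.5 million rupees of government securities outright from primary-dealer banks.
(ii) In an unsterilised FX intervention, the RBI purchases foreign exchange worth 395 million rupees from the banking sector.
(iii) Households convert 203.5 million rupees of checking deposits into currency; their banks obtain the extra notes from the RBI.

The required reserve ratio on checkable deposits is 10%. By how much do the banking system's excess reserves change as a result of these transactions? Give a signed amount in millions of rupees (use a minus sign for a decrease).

+305.35 million

OMO purchase (from banks) 93.5 million rupees: reserves +93.5M, deposits 0.
FX purchase 395 million rupees: reserves +395M, deposits 0.
Currency withdrawal 203.5 million rupees: reserves −203.5M, deposits −203.5M.
Totals: Δreserves = +285M, Δdeposits = −203.5M.
Δrequired reserves = 10% × −203.5M = −20.35M.
Δexcess reserves = Δreserves − Δrequired = +285M − (−20.35M) = +305.35 million.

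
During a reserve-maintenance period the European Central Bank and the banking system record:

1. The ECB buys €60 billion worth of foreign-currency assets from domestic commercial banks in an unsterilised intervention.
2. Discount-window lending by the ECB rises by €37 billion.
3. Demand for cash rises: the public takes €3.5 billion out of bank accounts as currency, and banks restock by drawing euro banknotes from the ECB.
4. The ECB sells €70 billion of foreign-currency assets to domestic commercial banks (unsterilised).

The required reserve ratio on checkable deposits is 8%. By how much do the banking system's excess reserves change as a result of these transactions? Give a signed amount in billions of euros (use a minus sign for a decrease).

+€23.78 billion

FX purchase €60 billion: reserves +€60B, deposits 0.
Discount-window loan €37 billion: reserves +€37B, deposits 0.
Currency withdrawal €3.5 billion: reserves −€3.5B, deposits −€3.5B.
FX sale €70 billion: reserves −€70B, deposits 0.
Totals: Δreserves = +€23.5B, Δdeposits = −€3.5B.
Δrequired reserves = 8% × −€3.5B = −€0.28B.
Δexcess reserves = Δreserves − Δrequired = +€23.5B − (−€0.28B) = +€23.78 billion.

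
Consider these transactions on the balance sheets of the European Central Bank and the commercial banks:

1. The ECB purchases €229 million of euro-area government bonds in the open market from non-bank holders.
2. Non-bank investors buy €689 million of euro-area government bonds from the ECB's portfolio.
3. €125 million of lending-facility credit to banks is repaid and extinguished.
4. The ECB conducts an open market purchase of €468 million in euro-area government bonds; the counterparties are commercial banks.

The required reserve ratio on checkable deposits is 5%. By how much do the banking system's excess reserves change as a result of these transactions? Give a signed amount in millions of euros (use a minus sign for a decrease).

Asset purchase (from non-banks) €229 million: reserves +€229M, deposits +€229M.
Asset sale (to non-banks) €689 million: reserves −€689M, deposits −€689M.
Discount-window repayment €125 million: reserves −€125M, deposits 0.
OMO purchase (from banks) €468 million: reserves +€468M, deposits 0.
Totals: Δreserves = −€117M, Δdeposits = −€460M.
Δrequired reserves = 5% × −€460M = −€23M.
Δexcess reserves = Δreserves − Δrequired = −€117M − (−€23M) = -€94 million.

-€94 million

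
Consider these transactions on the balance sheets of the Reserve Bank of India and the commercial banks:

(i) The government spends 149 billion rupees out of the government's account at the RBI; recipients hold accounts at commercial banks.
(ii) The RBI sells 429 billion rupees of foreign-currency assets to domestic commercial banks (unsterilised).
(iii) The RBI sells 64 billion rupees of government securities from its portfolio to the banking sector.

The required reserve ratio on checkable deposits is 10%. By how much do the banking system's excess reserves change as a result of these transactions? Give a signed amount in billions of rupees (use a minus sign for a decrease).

Government spending 149 billion rupees: reserves +149B, deposits +149B.
FX sale 429 billion rupees: reserves −429B, deposits 0.
OMO sale (to banks) 64 billion rupees: reserves −64B, deposits 0.
Totals: Δreserves = −344B, Δdeposits = +149B.
Δrequired reserves = 10% × +149B = +14.9B.
Δexcess reserves = Δreserves − Δrequired = −344B − (+14.9B) = -358.9 billion.

-358.9 billion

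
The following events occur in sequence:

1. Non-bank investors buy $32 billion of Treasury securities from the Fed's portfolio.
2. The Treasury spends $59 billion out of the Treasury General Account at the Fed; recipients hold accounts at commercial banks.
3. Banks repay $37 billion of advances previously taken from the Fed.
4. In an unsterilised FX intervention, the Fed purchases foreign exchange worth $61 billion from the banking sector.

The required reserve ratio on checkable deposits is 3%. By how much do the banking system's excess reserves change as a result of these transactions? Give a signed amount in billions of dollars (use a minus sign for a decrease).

+$50.19 billion

Asset sale (to non-banks) $32 billion: reserves −$32B, deposits −$32B.
Government spending $59 billion: reserves +$59B, deposits +$59B.
Discount-window repayment $37 billion: reserves −$37B, deposits 0.
FX purchase $61 billion: reserves +$61B, deposits 0.
Totals: Δreserves = +$51B, Δdeposits = +$27B.
Δrequired reserves = 3% × +$27B = +$0.81B.
Δexcess reserves = Δreserves − Δrequired = +$51B − (+$0.81B) = +$50.19 billion.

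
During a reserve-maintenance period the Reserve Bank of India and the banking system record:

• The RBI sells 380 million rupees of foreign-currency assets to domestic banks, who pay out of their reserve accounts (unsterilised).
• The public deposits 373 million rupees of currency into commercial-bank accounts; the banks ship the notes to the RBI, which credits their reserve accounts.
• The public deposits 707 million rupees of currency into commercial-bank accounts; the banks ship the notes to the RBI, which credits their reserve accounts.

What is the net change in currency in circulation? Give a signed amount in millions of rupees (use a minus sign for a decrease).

-1080 million

RBI balance sheet:
  Assets:      Foreign assets −380M
  Liabilities: Bank reserves +700M, Currency in circulation −1080M
So the change in currency in circulation is -1080 million.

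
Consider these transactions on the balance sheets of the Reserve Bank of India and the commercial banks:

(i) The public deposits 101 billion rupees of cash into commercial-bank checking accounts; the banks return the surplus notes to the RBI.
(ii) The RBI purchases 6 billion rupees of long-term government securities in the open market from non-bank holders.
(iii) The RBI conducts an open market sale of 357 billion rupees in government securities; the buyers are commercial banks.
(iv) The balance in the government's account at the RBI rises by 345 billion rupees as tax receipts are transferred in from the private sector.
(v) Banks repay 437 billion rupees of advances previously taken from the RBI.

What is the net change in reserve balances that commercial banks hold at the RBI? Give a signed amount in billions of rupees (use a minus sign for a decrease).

RBI balance sheet:
  Assets:      Securities −351B, Loans to banks −437B
  Liabilities: Bank reserves −1032B, Currency in circulation −101B, Government deposits +345B
So the change in reserve balances that commercial banks hold at the RBI is -1032 billion.

-1032 billion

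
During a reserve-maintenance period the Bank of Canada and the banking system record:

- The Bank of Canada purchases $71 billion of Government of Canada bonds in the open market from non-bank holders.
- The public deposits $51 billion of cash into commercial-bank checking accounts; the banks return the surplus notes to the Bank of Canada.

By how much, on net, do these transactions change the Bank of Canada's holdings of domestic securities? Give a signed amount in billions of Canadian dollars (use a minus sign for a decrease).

+$71 billion

Asset purchase (from non-banks) $71 billion: securities added to the Bank of Canada's portfolio → +$71B.
Currency deposit $51 billion: the Bank of Canada's securities portfolio is untouched → 0.
Net: 71 + 0 = +$71 billion.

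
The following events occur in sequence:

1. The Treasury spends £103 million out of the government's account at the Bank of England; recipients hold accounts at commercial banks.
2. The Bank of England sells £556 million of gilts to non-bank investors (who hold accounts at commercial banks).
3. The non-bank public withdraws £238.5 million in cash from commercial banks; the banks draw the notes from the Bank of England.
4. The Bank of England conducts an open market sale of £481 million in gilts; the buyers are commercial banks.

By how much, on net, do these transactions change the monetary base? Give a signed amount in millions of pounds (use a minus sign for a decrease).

Government spending £103 million: a non-base liability converts back to reserves → +£103M.
Asset sale (to non-banks) £556 million: Bank of England balance sheet contracts → −£556M.
Currency withdrawal £238.5 million: just a shift between currency and reserves — both are base money → 0.
OMO sale (to banks) £481 million: Bank of England balance sheet contracts → −£481M.
Net: 103 − 556 + 0 − 481 = -£934 million.

-£934 million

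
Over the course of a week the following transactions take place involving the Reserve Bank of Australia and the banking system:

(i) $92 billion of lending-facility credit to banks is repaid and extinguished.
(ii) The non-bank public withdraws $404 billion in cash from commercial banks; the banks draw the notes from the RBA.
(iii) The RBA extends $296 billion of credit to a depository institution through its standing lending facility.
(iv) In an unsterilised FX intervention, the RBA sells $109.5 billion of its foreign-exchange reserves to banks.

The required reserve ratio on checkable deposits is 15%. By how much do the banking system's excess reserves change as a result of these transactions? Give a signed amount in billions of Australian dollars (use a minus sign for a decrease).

-$248.9 billion

Discount-window repayment $92 billion: reserves −$92B, deposits 0.
Currency withdrawal $404 billion: reserves −$404B, deposits −$404B.
Discount-window loan $296 billion: reserves +$296B, deposits 0.
FX sale $109.5 billion: reserves −$109.5B, deposits 0.
Totals: Δreserves = −$309.5B, Δdeposits = −$404B.
Δrequired reserves = 15% × −$404B = −$60.6B.
Δexcess reserves = Δreserves − Δrequired = −$309.5B − (−$60.6B) = -$248.9 billion.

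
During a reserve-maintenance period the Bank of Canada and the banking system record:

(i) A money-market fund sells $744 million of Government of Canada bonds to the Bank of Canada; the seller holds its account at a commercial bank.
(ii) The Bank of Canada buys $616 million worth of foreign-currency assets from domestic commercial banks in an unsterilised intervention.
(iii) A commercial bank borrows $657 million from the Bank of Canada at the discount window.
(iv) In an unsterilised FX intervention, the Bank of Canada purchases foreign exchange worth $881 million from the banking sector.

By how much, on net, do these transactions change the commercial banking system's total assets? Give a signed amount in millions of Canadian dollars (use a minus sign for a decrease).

Bank of Canada balance sheet:
  Assets:      Securities +$744M, Loans to banks +$657M, Foreign assets +$1497M
  Liabilities: Bank reserves +$2898M
Commercial banking system:
  Assets:      Reserves at CB +$2898M, Foreign assets −$1497M
  Liabilities: Checkable deposits +$744M, Borrowings from CB +$657M
Change in total bank assets = +$1401 million.

+$1401 million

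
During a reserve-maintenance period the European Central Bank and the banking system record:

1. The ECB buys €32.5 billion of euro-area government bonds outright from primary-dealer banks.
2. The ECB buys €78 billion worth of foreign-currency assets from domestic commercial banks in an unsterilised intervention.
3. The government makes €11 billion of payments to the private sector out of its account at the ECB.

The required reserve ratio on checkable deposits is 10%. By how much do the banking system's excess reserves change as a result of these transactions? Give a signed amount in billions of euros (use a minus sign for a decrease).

+€120.4 billion

OMO purchase (from banks) €32.5 billion: reserves +€32.5B, deposits 0.
FX purchase €78 billion: reserves +€78B, deposits 0.
Government spending €11 billion: reserves +€11B, deposits +€11B.
Totals: Δreserves = +€121.5B, Δdeposits = +€11B.
Δrequired reserves = 10% × +€11B = +€1.1B.
Δexcess reserves = Δreserves − Δrequired = +€121.5B − (+€1.1B) = +€120.4 billion.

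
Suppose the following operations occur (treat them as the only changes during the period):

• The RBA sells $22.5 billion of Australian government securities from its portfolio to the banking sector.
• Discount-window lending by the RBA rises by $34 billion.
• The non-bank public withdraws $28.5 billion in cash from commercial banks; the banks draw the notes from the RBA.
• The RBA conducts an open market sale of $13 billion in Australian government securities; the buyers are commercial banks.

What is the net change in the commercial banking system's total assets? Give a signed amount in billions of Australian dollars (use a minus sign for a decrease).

+$5.5 billion

OMO sale (to banks) $22.5 billion: just an asset swap on bank balance sheets → 0.
Discount-window loan $34 billion: bank balance sheets expand → +$34B.
Currency withdrawal $28.5 billion: bank balance sheets shrink → −$28.5B.
OMO sale (to banks) $13 billion: just an asset swap on bank balance sheets → 0.
Net: 0 + 34 − 28.5 + 0 = +$5.5 billion.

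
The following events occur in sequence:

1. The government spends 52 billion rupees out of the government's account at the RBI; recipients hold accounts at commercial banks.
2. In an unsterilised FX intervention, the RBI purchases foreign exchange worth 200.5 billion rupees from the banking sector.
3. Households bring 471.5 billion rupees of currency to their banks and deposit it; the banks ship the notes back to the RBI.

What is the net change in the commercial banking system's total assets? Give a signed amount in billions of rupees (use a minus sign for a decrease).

Government spending 52 billion rupees: bank balance sheets expand → +52B.
FX purchase 200.5 billion rupees: just an asset swap on bank balance sheets → 0.
Currency deposit 471.5 billion rupees: bank balance sheets expand → +471.5B.
Net: 52 + 0 + 471.5 = +523.5 billion.

+523.5 billion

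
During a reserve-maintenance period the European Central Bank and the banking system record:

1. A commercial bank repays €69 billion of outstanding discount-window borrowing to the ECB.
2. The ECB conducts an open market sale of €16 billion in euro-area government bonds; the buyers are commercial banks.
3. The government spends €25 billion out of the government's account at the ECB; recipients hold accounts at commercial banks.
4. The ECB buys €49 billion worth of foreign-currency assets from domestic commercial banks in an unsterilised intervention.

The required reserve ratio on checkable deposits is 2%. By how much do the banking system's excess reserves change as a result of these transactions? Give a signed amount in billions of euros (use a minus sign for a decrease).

Discount-window repayment €69 billion: reserves −€69B, deposits 0.
OMO sale (to banks) €16 billion: reserves −€16B, deposits 0.
Government spending €25 billion: reserves +€25B, deposits +€25B.
FX purchase €49 billion: reserves +€49B, deposits 0.
Totals: Δreserves = −€11B, Δdeposits = +€25B.
Δrequired reserves = 2% × +€25B = +€0.5B.
Δexcess reserves = Δreserves − Δrequired = −€11B − (+€0.5B) = -€11.5 billion.

-€11.5 billion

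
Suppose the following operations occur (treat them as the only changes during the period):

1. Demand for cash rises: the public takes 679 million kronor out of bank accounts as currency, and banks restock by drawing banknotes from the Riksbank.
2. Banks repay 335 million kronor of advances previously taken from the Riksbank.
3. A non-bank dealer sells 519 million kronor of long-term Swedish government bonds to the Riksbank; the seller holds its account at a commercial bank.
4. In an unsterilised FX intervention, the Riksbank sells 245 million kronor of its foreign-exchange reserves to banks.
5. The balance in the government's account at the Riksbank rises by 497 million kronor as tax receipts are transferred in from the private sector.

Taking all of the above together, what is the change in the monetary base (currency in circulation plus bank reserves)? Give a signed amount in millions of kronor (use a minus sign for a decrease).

Currency withdrawal 679 million kronor: just a shift between currency and reserves — both are base money → 0.
Discount-window repayment 335 million kronor: Riksbank balance sheet contracts → −335M.
Asset purchase (from non-banks) 519 million kronor: Riksbank balance sheet expands → +519M.
FX sale 245 million kronor: Riksbank balance sheet contracts → −245M.
Government account inflow 497 million kronor: reserves shift to a non-base liability → −497M.
Net: 0 − 335 + 519 − 245 − 497 = -558 million.

-558 million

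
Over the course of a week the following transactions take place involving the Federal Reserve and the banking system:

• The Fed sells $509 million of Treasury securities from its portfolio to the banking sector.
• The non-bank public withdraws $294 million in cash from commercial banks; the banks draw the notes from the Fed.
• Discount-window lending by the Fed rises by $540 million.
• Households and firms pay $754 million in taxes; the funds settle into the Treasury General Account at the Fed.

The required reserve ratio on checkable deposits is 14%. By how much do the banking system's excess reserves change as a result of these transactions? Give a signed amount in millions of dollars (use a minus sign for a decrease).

OMO sale (to banks) $509 million: reserves −$509M, deposits 0.
Currency withdrawal $294 million: reserves −$294M, deposits −$294M.
Discount-window loan $540 million: reserves +$540M, deposits 0.
Government account inflow $754 million: reserves −$754M, deposits −$754M.
Totals: Δreserves = −$1017M, Δdeposits = −$1048M.
Δrequired reserves = 14% × −$1048M = −$146.72M.
Δexcess reserves = Δreserves − Δrequired = −$1017M − (−$146.72M) = -$870.28 million.

-$870.28 million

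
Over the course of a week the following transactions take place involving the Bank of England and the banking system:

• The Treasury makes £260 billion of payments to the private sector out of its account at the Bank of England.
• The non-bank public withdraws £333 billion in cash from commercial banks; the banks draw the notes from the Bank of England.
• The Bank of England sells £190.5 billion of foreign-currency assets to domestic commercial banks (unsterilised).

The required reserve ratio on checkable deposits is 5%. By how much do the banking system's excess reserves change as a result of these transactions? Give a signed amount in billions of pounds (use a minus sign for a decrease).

Government spending £260 billion: reserves +£260B, deposits +£260B.
Currency withdrawal £333 billion: reserves −£333B, deposits −£333B.
FX sale £190.5 billion: reserves −£190.5B, deposits 0.
Totals: Δreserves = −£263.5B, Δdeposits = −£73B.
Δrequired reserves = 5% × −£73B = −£3.65B.
Δexcess reserves = Δreserves − Δrequired = −£263.5B − (−£3.65B) = -£259.85 billion.

-£259.85 billion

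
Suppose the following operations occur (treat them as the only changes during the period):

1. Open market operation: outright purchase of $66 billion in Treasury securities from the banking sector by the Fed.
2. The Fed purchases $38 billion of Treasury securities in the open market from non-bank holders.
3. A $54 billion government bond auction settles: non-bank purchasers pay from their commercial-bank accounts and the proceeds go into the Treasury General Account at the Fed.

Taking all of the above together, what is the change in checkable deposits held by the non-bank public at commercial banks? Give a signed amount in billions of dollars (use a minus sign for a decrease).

-$16 billion

OMO purchase (from banks) $66 billion: the counterparty is a bank, so public deposits are unchanged → 0.
Asset purchase (from non-banks) $38 billion: non-bank counterparties' bank balances rise → +$38B.
Government account inflow $54 billion: non-bank counterparties' bank balances fall → −$54B.
Net: 0 + 38 − 54 = -$16 billion.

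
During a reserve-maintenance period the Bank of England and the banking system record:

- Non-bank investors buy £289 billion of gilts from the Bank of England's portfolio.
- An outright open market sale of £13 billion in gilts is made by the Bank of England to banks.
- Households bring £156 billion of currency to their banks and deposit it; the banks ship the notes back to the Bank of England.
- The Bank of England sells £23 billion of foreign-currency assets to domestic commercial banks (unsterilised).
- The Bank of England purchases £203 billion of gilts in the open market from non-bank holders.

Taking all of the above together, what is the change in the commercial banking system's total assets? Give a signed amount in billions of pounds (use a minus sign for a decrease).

Asset sale (to non-banks) £289 billion: bank balance sheets shrink → −£289B.
OMO sale (to banks) £13 billion: just an asset swap on bank balance sheets → 0.
Currency deposit £156 billion: bank balance sheets expand → +£156B.
FX sale £23 billion: just an asset swap on bank balance sheets → 0.
Asset purchase (from non-banks) £203 billion: bank balance sheets expand → +£203B.
Net: −289 + 0 + 156 + 0 + 203 = +£70 billion.

+£70 billion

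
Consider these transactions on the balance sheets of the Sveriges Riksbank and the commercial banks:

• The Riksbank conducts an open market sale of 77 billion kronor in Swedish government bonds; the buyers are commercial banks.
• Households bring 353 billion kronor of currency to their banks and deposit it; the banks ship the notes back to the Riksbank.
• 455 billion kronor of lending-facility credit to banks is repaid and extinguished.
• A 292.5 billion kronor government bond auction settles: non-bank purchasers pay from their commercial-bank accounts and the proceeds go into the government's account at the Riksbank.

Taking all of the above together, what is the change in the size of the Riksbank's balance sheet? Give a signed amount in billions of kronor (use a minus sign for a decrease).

-532 billion

OMO sale (to banks) 77 billion kronor: a Riksbank asset is shed → −77B.
Currency deposit 353 billion kronor: only the composition of liabilities changes → 0.
Discount-window repayment 455 billion kronor: a Riksbank asset is shed → −455B.
Government account inflow 292.5 billion kronor: only the composition of liabilities changes → 0.
Net: −77 + 0 − 455 + 0 = -532 billion.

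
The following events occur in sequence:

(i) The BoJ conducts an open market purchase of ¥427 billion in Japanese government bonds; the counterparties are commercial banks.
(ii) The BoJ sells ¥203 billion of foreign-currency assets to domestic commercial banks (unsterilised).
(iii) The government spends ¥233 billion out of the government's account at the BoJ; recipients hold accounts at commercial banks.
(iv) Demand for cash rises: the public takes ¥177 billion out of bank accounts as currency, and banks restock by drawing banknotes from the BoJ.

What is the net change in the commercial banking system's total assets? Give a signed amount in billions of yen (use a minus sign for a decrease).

BoJ balance sheet:
  Assets:      Securities +¥427B, Foreign assets −¥203B
  Liabilities: Bank reserves +¥280B, Currency in circulation +¥177B, Government deposits −¥233B
Commercial banking system:
  Assets:      Reserves at CB +¥280B, Securities −¥427B, Foreign assets +¥203B
  Liabilities: Checkable deposits +¥56B
Change in total bank assets = +¥56 billion.

+¥56 billion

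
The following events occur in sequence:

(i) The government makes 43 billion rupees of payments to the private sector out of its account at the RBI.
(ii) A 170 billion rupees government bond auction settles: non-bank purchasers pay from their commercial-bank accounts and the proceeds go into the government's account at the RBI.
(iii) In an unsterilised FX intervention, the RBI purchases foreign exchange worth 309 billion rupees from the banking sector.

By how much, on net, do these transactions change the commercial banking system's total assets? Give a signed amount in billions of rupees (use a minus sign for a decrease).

RBI balance sheet:
  Assets:      Foreign assets +309B
  Liabilities: Bank reserves +182B, Government deposits +127B
Commercial banking system:
  Assets:      Reserves at CB +182B, Foreign assets −309B
  Liabilities: Checkable deposits −127B
Change in total bank assets = -127 billion.

-127 billion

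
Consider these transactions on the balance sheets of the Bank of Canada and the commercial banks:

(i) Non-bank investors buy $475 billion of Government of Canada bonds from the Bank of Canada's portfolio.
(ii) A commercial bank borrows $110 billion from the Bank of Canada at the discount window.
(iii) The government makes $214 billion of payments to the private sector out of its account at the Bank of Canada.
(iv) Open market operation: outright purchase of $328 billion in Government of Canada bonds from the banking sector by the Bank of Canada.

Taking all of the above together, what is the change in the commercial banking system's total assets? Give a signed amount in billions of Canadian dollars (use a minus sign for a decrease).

Asset sale (to non-banks) $475 billion: bank balance sheets shrink → −$475B.
Discount-window loan $110 billion: bank balance sheets expand → +$110B.
Government spending $214 billion: bank balance sheets expand → +$214B.
OMO purchase (from banks) $328 billion: just an asset swap on bank balance sheets → 0.
Net: −475 + 110 + 214 + 0 = -$151 billion.

-$151 billion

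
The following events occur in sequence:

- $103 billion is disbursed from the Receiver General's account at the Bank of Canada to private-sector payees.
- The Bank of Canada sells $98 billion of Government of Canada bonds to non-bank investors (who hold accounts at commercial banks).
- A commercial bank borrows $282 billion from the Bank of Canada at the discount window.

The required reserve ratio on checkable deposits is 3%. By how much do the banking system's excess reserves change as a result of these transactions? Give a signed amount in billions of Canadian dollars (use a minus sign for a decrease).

Government spending $103 billion: reserves +$103B, deposits +$103B.
Asset sale (to non-banks) $98 billion: reserves −$98B, deposits −$98B.
Discount-window loan $282 billion: reserves +$282B, deposits 0.
Totals: Δreserves = +$287B, Δdeposits = +$5B.
Δrequired reserves = 3% × +$5B = +$0.15B.
Δexcess reserves = Δreserves − Δrequired = +$287B − (+$0.15B) = +$286.85 billion.

+$286.85 billion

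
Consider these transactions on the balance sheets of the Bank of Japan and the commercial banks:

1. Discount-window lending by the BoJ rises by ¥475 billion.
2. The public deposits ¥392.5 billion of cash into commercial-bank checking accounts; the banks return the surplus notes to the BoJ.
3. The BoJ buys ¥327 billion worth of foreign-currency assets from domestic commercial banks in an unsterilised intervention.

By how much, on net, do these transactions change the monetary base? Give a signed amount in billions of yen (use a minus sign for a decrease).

+¥802 billion

Discount-window loan ¥475 billion: BoJ balance sheet expands → +¥475B.
Currency deposit ¥392.5 billion: just a shift between currency and reserves — both are base money → 0.
FX purchase ¥327 billion: BoJ balance sheet expands → +¥327B.
Net: 475 + 0 + 327 = +¥802 billion.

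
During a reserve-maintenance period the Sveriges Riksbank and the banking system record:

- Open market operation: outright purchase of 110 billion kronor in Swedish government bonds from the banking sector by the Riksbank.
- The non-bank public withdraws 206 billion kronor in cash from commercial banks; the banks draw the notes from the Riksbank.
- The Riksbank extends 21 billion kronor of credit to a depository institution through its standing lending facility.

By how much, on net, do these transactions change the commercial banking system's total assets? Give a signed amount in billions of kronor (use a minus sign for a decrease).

Riksbank balance sheet:
  Assets:      Securities +110B, Loans to banks +21B
  Liabilities: Bank reserves −75B, Currency in circulation +206B
Commercial banking system:
  Assets:      Reserves at CB −75B, Securities −110B
  Liabilities: Checkable deposits −206B, Borrowings from CB +21B
Change in total bank assets = -185 billion.

-185 billion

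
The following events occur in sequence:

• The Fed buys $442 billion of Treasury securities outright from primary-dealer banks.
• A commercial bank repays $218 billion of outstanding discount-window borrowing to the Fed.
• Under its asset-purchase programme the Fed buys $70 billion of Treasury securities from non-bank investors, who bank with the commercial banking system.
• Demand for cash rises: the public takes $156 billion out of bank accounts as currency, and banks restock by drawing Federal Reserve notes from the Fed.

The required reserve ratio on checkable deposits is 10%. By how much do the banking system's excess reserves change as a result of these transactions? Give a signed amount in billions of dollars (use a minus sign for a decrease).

OMO purchase (from banks) $442 billion: reserves +$442B, deposits 0.
Discount-window repayment $218 billion: reserves −$218B, deposits 0.
Asset purchase (from non-banks) $70 billion: reserves +$70B, deposits +$70B.
Currency withdrawal $156 billion: reserves −$156B, deposits −$156B.
Totals: Δreserves = +$138B, Δdeposits = −$86B.
Δrequired reserves = 10% × −$86B = −$8.6B.
Δexcess reserves = Δreserves − Δrequired = +$138B − (−$8.6B) = +$146.6 billion.

+$146.6 billion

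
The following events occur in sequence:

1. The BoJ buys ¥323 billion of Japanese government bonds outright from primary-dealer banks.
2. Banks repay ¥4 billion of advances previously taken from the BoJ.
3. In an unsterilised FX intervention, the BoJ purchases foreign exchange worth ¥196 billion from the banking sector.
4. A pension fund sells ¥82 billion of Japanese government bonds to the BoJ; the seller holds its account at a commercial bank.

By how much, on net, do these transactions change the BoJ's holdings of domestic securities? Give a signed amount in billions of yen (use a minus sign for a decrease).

BoJ balance sheet:
  Assets:      Securities +¥405B, Loans to banks −¥4B, Foreign assets +¥196B
  Liabilities: Bank reserves +¥597B
So the change in the BoJ's holdings of domestic securities is +¥405 billion.

+¥405 billion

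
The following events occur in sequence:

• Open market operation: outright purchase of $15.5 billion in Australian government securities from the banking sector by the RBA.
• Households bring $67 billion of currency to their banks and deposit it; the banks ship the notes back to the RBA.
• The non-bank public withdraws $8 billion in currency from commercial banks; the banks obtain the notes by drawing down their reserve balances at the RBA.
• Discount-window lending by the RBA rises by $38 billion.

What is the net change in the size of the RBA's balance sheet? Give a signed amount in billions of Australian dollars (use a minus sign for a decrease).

OMO purchase (from banks) $15.5 billion: an RBA asset is acquired → +$15.5B.
Currency deposit $67 billion: only the composition of liabilities changes → 0.
Currency withdrawal $8 billion: only the composition of liabilities changes → 0.
Discount-window loan $38 billion: an RBA asset is acquired → +$38B.
Net: 15.5 + 0 + 0 + 38 = +$53.5 billion.

+$53.5 billion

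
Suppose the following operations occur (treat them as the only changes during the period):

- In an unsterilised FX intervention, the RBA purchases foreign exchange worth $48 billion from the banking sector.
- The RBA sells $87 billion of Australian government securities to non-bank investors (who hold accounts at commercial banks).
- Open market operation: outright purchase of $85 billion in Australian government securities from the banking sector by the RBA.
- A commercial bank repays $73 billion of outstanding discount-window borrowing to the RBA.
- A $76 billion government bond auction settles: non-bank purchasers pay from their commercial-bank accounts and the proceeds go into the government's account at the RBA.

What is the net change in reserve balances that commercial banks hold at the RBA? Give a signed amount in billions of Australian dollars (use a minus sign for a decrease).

-$103 billion

RBA balance sheet:
  Assets:      Securities −$2B, Loans to banks −$73B, Foreign assets +$48B
  Liabilities: Bank reserves −$103B, Government deposits +$76B
So the change in reserve balances that commercial banks hold at the RBA is -$103 billion.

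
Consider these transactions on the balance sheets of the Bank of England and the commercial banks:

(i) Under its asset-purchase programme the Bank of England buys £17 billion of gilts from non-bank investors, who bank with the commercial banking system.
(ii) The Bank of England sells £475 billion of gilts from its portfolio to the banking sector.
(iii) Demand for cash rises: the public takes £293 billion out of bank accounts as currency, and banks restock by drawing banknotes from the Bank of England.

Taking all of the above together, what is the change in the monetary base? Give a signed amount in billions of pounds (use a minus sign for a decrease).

-£458 billion

Asset purchase (from non-banks) £17 billion: Bank of England balance sheet expands → +£17B.
OMO sale (to banks) £475 billion: Bank of England balance sheet contracts → −£475B.
Currency withdrawal £293 billion: just a shift between currency and reserves — both are base money → 0.
Net: 17 − 475 + 0 = -£458 billion.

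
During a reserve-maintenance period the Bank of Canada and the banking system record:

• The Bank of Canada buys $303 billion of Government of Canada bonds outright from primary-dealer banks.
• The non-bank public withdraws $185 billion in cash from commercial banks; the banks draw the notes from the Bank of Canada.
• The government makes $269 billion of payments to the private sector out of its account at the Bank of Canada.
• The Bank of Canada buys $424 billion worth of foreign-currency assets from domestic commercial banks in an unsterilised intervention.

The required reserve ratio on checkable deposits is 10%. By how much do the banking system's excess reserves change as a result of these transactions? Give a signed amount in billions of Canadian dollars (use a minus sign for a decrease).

OMO purchase (from banks) $303 billion: reserves +$303B, deposits 0.
Currency withdrawal $185 billion: reserves −$185B, deposits −$185B.
Government spending $269 billion: reserves +$269B, deposits +$269B.
FX purchase $424 billion: reserves +$424B, deposits 0.
Totals: Δreserves = +$811B, Δdeposits = +$84B.
Δrequired reserves = 10% × +$84B = +$8.4B.
Δexcess reserves = Δreserves − Δrequired = +$811B − (+$8.4B) = +$802.6 billion.

+$802.6 billion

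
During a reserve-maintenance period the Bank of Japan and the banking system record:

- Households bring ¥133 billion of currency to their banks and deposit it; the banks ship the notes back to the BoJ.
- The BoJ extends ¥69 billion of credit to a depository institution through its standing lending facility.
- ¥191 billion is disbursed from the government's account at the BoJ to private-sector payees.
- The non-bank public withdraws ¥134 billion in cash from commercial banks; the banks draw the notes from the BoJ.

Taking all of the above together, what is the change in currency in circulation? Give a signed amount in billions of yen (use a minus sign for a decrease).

BoJ balance sheet:
  Assets:      Loans to banks +¥69B
  Liabilities: Bank reserves +¥259B, Currency in circulation +¥1B, Government deposits −¥191B
So the change in currency in circulation is +¥1 billion.

+¥1 billion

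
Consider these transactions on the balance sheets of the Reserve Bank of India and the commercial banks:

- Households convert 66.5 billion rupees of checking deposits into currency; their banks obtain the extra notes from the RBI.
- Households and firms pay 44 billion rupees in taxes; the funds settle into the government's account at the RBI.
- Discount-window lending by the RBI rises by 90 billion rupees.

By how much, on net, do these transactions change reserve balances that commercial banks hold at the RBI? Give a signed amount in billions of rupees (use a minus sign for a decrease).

-20.5 billion

Currency withdrawal 66.5 billion rupees: banks swap reserves for currency → −66.5B.
Government account inflow 44 billion rupees: funds move from bank reserves into the government account → −44B.
Discount-window loan 90 billion rupees: the loan is credited to the bank's reserve account → +90B.
Net: −66.5 − 44 + 90 = -20.5 billion.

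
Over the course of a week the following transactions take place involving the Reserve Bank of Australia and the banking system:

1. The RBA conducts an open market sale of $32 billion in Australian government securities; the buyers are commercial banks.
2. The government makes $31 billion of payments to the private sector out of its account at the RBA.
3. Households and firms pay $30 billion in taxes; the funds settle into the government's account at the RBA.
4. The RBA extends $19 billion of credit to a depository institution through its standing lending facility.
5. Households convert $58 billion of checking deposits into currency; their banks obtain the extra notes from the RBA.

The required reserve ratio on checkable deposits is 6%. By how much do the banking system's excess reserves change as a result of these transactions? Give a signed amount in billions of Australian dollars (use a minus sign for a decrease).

-$66.58 billion

OMO sale (to banks) $32 billion: reserves −$32B, deposits 0.
Government spending $31 billion: reserves +$31B, deposits +$31B.
Government account inflow $30 billion: reserves −$30B, deposits −$30B.
Discount-window loan $19 billion: reserves +$19B, deposits 0.
Currency withdrawal $58 billion: reserves −$58B, deposits −$58B.
Totals: Δreserves = −$70B, Δdeposits = −$57B.
Δrequired reserves = 6% × −$57B = −$3.42B.
Δexcess reserves = Δreserves − Δrequired = −$70B − (−$3.42B) = -$66.58 billion.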